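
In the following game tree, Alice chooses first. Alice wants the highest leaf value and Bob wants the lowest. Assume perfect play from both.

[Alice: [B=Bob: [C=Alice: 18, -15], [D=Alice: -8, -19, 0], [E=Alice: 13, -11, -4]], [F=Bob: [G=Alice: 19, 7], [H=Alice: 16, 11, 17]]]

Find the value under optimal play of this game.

C (Alice): max(18, -15) = 18
D (Alice): max(-8, -19, 0) = 0
E (Alice): max(13, -11, -4) = 13
B (Bob): min(18, 0, 13) = 0
G (Alice): max(19, 7) = 19
H (Alice): max(16, 11, 17) = 17
F (Bob): min(19, 17) = 17
Root (Alice): max(0, 17) = 17

17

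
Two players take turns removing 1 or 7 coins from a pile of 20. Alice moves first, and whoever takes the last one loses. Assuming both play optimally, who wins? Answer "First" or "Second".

First

Compute winning (W) and losing (L) positions by backward induction:
i:   0  1  2  3  4  5  6  7  8  9 10 11 12 13 14 15 16 17 18 19 20
     W  L  W  L  W  L  W  L  W  L  W  L  W  L  W  L  W  L  W  L  W
Position 20 is W, so the first player wins.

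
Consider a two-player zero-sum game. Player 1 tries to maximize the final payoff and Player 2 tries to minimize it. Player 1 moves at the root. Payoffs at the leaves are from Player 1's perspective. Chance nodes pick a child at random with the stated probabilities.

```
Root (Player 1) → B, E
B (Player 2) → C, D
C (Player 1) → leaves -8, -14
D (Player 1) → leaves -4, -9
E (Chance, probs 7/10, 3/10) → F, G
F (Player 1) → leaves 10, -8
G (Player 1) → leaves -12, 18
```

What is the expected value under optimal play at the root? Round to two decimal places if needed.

12.4

C (Player 1): max(-8, -14) = -8
D (Player 1): max(-4, -9) = -4
B (Player 2): min(-8, -4) = -8
F (Player 1): max(10, -8) = 10
G (Player 1): max(-12, 18) = 18
E (Chance): 7/10·10 + 3/10·18 = 12.4
Root (Player 1): max(-8, 12.4) = 12.4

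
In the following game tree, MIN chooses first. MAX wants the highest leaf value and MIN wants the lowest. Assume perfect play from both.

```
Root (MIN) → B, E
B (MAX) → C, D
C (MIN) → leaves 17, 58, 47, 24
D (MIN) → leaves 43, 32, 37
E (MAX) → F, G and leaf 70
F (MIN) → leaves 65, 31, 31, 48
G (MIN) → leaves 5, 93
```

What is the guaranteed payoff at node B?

32

C: min(17, 58, 47, 24) = 17
D: min(43, 32, 37) = 32
B: max(17, 32) = 32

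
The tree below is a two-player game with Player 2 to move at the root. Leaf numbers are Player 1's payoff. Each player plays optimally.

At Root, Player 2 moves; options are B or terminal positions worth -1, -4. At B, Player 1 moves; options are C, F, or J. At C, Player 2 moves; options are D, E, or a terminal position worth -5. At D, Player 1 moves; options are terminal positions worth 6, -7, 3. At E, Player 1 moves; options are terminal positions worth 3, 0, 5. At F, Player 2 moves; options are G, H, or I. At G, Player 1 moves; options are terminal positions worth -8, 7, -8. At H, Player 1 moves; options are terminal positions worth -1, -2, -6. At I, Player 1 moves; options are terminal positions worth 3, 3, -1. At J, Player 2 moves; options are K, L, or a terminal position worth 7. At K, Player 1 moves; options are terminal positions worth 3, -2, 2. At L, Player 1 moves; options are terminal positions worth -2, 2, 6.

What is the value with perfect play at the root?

D (Player 1): max(6, -7, 3) = 6
E (Player 1): max(3, 0, 5) = 5
C (Player 2): min(6, 5, -5) = -5
G (Player 1): max(-8, 7, -8) = 7
H (Player 1): max(-1, -2, -6) = -1
I (Player 1): max(3, 3, -1) = 3
F (Player 2): min(7, -1, 3) = -1
K (Player 1): max(3, -2, 2) = 3
L (Player 1): max(-2, 2, 6) = 6
J (Player 2): min(3, 6, 7) = 3
B (Player 1): max(-5, -1, 3) = 3
Root (Player 2): min(3, -1, -4) = -4

-4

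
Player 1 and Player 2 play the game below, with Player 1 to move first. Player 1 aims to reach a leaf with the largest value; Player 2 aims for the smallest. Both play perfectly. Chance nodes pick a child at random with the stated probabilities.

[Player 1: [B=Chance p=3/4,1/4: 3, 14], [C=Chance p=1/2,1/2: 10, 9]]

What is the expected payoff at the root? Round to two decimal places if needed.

B (Chance): 3/4·3 + 1/4·14 = 5.75
C (Chance): 1/2·10 + 1/2·9 = 9.5
Root (Player 1): max(5.75, 9.5) = 9.5

9.5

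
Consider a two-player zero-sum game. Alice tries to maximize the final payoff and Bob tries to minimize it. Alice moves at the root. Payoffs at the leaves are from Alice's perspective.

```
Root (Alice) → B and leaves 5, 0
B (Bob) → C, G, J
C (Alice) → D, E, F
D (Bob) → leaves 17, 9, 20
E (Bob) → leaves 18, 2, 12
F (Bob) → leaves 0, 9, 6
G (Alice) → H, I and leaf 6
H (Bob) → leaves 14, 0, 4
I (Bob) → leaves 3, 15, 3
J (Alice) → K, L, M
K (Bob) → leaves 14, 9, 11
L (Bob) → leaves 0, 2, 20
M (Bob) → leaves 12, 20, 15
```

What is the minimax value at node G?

H: min(14, 0, 4) = 0
I: min(3, 15, 3) = 3
G: max(0, 3, 6) = 6

6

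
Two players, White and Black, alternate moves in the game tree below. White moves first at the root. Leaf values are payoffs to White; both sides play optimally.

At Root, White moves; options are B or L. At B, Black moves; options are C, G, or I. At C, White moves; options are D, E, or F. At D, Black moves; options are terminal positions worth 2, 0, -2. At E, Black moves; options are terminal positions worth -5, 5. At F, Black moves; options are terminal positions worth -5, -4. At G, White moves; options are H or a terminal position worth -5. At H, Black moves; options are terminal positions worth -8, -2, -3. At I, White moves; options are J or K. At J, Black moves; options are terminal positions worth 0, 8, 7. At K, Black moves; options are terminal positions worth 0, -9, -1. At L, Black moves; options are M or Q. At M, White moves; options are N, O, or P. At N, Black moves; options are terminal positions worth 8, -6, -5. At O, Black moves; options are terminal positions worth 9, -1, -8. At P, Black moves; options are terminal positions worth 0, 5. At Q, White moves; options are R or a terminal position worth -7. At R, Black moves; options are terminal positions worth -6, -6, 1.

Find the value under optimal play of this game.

D (Black): min(2, 0, -2) = -2
E (Black): min(-5, 5) = -5
F (Black): min(-5, -4) = -5
C (White): max(-2, -5, -5) = -2
H (Black): min(-8, -2, -3) = -8
G (White): max(-8, -5) = -5
J (Black): min(0, 8, 7) = 0
K (Black): min(0, -9, -1) = -9
I (White): max(0, -9) = 0
B (Black): min(-2, -5, 0) = -5
N (Black): min(8, -6, -5) = -6
O (Black): min(9, -1, -8) = -8
P (Black): min(0, 5) = 0
M (White): max(-6, -8, 0) = 0
R (Black): min(-6, -6, 1) = -6
Q (White): max(-6, -7) = -6
L (Black): min(0, -6) = -6
Root (White): max(-5, -6) = -5

-5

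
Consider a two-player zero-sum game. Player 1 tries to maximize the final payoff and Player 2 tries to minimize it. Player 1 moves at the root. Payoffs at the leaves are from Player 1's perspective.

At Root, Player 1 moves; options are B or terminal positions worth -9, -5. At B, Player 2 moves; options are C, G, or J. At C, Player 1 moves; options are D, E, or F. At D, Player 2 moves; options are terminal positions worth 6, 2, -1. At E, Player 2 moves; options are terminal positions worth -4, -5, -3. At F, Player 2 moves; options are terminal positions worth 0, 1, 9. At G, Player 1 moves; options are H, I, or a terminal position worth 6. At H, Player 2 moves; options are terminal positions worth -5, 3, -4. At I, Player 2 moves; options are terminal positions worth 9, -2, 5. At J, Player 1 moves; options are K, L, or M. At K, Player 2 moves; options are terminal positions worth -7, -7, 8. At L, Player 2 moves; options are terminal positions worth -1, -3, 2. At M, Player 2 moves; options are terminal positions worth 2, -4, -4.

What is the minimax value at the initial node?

D (Player 2): min(6, 2, -1) = -1
E (Player 2): min(-4, -5, -3) = -5
F (Player 2): min(0, 1, 9) = 0
C (Player 1): max(-1, -5, 0) = 0
H (Player 2): min(-5, 3, -4) = -5
I (Player 2): min(9, -2, 5) = -2
G (Player 1): max(-5, -2, 6) = 6
K (Player 2): min(-7, -7, 8) = -7
L (Player 2): min(-1, -3, 2) = -3
M (Player 2): min(2, -4, -4) = -4
J (Player 1): max(-7, -3, -4) = -3
B (Player 2): min(0, 6, -3) = -3
Root (Player 1): max(-3, -9, -5) = -3

-3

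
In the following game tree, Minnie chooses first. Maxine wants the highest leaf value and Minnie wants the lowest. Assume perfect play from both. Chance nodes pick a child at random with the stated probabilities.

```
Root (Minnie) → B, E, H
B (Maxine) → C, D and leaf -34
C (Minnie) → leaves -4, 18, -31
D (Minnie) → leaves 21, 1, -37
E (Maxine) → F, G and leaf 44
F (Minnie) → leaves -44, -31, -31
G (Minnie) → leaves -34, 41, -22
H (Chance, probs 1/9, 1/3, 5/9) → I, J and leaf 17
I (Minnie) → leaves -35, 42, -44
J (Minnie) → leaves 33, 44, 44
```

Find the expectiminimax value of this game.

-31

C (Minnie): min(-4, 18, -31) = -31
D (Minnie): min(21, 1, -37) = -37
B (Maxine): max(-31, -37, -34) = -31
F (Minnie): min(-44, -31, -31) = -44
G (Minnie): min(-34, 41, -22) = -34
E (Maxine): max(-44, -34, 44) = 44
I (Minnie): min(-35, 42, -44) = -44
J (Minnie): min(33, 44, 44) = 33
H (Chance): 1/9·-44 + 1/3·33 + 5/9·17 = 15.56
Root (Minnie): min(-31, 44, 15.56) = -31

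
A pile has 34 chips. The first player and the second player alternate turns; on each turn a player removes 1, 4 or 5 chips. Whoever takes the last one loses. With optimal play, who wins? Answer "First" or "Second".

First

i:   0  1  2  3  4  5  6  7  8  9 10 11 12 13 14 15 16 17 18 19 20 21 22 23 24 25 26 27 28 29 30 31 32 33 34
     W  L  W  L  W  W  W  W  W  L  W  L  W  W  W  W  W  L  W  L  W  W  W  W  W  L  W  L  W  W  W  W  W  L  W
Position 34 is W, so the first player wins.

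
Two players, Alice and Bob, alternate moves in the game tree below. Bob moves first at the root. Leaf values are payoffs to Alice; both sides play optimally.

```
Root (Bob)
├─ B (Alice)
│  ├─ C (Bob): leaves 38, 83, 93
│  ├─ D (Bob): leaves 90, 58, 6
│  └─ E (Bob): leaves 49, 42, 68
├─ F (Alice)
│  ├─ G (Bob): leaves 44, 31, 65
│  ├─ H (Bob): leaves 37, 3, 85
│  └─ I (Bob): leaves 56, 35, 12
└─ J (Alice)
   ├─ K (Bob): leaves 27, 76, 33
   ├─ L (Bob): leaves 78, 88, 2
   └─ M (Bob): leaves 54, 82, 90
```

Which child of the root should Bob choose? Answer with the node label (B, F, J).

C (Bob): min(38, 83, 93) = 38
D (Bob): min(90, 58, 6) = 6
E (Bob): min(49, 42, 68) = 42
B (Alice): max(38, 6, 42) = 42
G (Bob): min(44, 31, 65) = 31
H (Bob): min(37, 3, 85) = 3
I (Bob): min(56, 35, 12) = 12
F (Alice): max(31, 3, 12) = 31
K (Bob): min(27, 76, 33) = 27
L (Bob): min(78, 88, 2) = 2
M (Bob): min(54, 82, 90) = 54
J (Alice): max(27, 2, 54) = 54
Root (Bob): min(42, 31, 54) = 31
Bob picks the child with the lowest value: F (value 31).

F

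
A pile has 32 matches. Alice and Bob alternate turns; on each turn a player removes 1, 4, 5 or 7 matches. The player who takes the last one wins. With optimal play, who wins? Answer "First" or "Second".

Second

Compute winning (W) and losing (L) positions by backward induction:
i:   0  1  2  3  4  5  6  7  8  9 10 11 12 13 14 15 16 17 18 19 20 21 22 23 24 25 26 27 28 29 30 31 32
     L  W  L  W  W  W  W  W  L  W  L  W  W  W  W  W  L  W  L  W  W  W  W  W  L  W  L  W  W  W  W  W  L
Position 32 is L, so the second player wins.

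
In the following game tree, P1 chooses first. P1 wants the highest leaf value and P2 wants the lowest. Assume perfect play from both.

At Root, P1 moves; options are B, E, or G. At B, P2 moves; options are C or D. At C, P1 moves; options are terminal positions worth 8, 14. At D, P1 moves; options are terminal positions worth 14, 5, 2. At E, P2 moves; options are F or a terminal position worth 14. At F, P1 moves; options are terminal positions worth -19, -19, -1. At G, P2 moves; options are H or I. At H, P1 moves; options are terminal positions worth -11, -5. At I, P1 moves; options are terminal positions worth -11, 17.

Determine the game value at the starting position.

C (P1): max(8, 14) = 14
D (P1): max(14, 5, 2) = 14
B (P2): min(14, 14) = 14
F (P1): max(-19, -19, -1) = -1
E (P2): min(-1, 14) = -1
H (P1): max(-11, -5) = -5
I (P1): max(-11, 17) = 17
G (P2): min(-5, 17) = -5
Root (P1): max(14, -1, -5) = 14

14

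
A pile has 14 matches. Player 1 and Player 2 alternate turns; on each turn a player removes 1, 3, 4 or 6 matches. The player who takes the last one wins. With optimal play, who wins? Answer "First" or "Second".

Mark each pile size as W (mover wins) or L (mover loses):
i:   0  1  2  3  4  5  6  7  8  9 10 11 12 13 14
     L  W  L  W  W  W  W  L  W  L  W  W  W  W  L
Position 14 is L, so the second player wins.

Second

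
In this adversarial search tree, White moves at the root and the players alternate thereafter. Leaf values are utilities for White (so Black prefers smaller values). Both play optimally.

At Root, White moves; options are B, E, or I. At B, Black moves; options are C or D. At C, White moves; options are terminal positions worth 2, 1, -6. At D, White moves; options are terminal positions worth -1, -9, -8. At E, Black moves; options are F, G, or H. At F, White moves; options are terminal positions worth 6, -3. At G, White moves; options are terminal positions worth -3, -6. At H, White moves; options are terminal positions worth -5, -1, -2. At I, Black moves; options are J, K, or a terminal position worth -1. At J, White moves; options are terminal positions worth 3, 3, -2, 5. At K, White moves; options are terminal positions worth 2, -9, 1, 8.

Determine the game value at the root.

-1

C (White): max(2, 1, -6) = 2
D (White): max(-1, -9, -8) = -1
B (Black): min(2, -1) = -1
F (White): max(6, -3) = 6
G (White): max(-3, -6) = -3
H (White): max(-5, -1, -2) = -1
E (Black): min(6, -3, -1) = -3
J (White): max(3, 3, -2, 5) = 5
K (White): max(2, -9, 1, 8) = 8
I (Black): min(5, 8, -1) = -1
Root (White): max(-1, -3, -1) = -1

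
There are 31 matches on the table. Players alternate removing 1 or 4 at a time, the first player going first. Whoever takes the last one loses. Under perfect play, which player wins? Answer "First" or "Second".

Positions where the player to move wins (W) vs loses (L):
i:   0  1  2  3  4  5  6  7  8  9 10 11 12 13 14 15 16 17 18 19 20 21 22 23 24 25 26 27 28 29 30 31
     W  L  W  L  W  W  L  W  L  W  W  L  W  L  W  W  L  W  L  W  W  L  W  L  W  W  L  W  L  W  W  L
Position 31 is L, so the second player wins.

Second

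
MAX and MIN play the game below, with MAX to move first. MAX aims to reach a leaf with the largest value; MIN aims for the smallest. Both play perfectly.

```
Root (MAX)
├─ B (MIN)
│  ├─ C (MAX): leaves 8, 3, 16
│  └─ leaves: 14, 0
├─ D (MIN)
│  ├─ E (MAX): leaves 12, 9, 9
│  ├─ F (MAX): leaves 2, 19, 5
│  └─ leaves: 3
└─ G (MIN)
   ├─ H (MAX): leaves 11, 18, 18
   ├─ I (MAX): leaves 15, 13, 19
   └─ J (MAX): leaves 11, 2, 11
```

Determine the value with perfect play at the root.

C (MAX): max(8, 3, 16) = 16
B (MIN): min(16, 14, 0) = 0
E (MAX): max(12, 9, 9) = 12
F (MAX): max(2, 19, 5) = 19
D (MIN): min(12, 19, 3) = 3
H (MAX): max(11, 18, 18) = 18
I (MAX): max(15, 13, 19) = 19
J (MAX): max(11, 2, 11) = 11
G (MIN): min(18, 19, 11) = 11
Root (MAX): max(0, 3, 11) = 11

11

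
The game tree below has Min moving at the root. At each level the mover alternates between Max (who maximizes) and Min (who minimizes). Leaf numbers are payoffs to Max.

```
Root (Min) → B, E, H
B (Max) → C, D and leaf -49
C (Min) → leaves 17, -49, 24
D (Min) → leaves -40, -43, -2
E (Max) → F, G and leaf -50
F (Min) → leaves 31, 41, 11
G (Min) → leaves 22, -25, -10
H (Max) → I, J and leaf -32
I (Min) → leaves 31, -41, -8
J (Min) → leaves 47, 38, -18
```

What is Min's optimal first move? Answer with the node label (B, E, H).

B

C (Min): min(17, -49, 24) = -49
D (Min): min(-40, -43, -2) = -43
B (Max): max(-49, -43, -49) = -43
F (Min): min(31, 41, 11) = 11
G (Min): min(22, -25, -10) = -25
E (Max): max(11, -25, -50) = 11
I (Min): min(31, -41, -8) = -41
J (Min): min(47, 38, -18) = -18
H (Max): max(-41, -18, -32) = -18
Root (Min): min(-43, 11, -18) = -43
Min picks the child with the lowest value: B (value -43).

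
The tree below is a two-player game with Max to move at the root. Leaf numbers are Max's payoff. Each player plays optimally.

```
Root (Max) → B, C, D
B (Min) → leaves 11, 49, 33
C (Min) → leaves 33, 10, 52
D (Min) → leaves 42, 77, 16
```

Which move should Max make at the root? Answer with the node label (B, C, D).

D

B (Min): min(11, 49, 33) = 11
C (Min): min(33, 10, 52) = 10
D (Min): min(42, 77, 16) = 16
Root (Max): max(11, 10, 16) = 16
Max picks the child with the highest value: D (value 16).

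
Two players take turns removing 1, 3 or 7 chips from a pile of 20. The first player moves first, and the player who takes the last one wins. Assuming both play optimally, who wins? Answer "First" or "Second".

Second

Positions where the player to move wins (W) vs loses (L):
i:   0  1  2  3  4  5  6  7  8  9 10 11 12 13 14 15 16 17 18 19 20
     L  W  L  W  L  W  L  W  L  W  L  W  L  W  L  W  L  W  L  W  L
Position 20 is L, so the second player wins.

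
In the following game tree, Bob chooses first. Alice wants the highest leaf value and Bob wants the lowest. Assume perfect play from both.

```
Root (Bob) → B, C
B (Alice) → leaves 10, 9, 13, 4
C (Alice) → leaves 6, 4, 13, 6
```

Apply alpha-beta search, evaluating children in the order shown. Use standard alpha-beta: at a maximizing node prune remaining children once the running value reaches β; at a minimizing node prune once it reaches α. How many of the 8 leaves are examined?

7

B [α=-∞,β=+∞]: v=13
C [α=-∞,β=13]: v=13 after child 3 ≥ β → β-cutoff, skip 1
Root [α=-∞,β=+∞]: v=13
Leaves evaluated: 7 of 8.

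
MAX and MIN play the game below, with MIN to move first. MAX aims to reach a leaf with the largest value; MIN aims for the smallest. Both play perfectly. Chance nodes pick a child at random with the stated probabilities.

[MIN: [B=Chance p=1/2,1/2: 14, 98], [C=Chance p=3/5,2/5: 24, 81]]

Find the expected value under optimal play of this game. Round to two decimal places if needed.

B (Chance): 1/2·14 + 1/2·98 = 56
C (Chance): 3/5·24 + 2/5·81 = 46.8
Root (MIN): min(56, 46.8) = 46.8

46.8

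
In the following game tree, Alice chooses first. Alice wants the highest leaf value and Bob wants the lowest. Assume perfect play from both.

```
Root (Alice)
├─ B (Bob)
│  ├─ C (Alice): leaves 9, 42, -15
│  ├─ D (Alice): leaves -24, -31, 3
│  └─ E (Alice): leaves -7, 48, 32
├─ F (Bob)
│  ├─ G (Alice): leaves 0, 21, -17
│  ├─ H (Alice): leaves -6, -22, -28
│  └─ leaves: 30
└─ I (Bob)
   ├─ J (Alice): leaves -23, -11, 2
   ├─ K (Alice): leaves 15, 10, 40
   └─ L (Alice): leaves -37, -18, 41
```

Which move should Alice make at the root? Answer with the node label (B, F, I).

C (Alice): max(9, 42, -15) = 42
D (Alice): max(-24, -31, 3) = 3
E (Alice): max(-7, 48, 32) = 48
B (Bob): min(42, 3, 48) = 3
G (Alice): max(0, 21, -17) = 21
H (Alice): max(-6, -22, -28) = -6
F (Bob): min(21, -6, 30) = -6
J (Alice): max(-23, -11, 2) = 2
K (Alice): max(15, 10, 40) = 40
L (Alice): max(-37, -18, 41) = 41
I (Bob): min(2, 40, 41) = 2
Root (Alice): max(3, -6, 2) = 3
Alice picks the child with the highest value: B (value 3).

B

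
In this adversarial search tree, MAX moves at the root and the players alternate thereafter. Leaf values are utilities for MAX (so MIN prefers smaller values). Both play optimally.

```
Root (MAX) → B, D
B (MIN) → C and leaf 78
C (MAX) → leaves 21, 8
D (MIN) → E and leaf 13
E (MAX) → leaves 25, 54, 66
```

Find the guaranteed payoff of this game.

C (MAX): max(21, 8) = 21
B (MIN): min(21, 78) = 21
E (MAX): max(25, 54, 66) = 66
D (MIN): min(66, 13) = 13
Root (MAX): max(21, 13) = 21

21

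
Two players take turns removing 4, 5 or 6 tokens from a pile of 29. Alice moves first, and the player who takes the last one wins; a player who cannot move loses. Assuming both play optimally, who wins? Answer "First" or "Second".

First

Positions where the player to move wins (W) vs loses (L):
i:   0  1  2  3  4  5  6  7  8  9 10 11 12 13 14 15 16 17 18 19 20 21 22 23 24 25 26 27 28 29
     L  L  L  L  W  W  W  W  W  W  L  L  L  L  W  W  W  W  W  W  L  L  L  L  W  W  W  W  W  W
Position 29 is W, so the first player wins.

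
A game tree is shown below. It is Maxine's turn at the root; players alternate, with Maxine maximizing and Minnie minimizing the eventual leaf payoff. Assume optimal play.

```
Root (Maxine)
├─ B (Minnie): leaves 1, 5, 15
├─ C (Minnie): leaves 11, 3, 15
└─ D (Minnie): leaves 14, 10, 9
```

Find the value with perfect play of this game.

9

B (Minnie): min(1, 5, 15) = 1
C (Minnie): min(11, 3, 15) = 3
D (Minnie): min(14, 10, 9) = 9
Root (Maxine): max(1, 3, 9) = 9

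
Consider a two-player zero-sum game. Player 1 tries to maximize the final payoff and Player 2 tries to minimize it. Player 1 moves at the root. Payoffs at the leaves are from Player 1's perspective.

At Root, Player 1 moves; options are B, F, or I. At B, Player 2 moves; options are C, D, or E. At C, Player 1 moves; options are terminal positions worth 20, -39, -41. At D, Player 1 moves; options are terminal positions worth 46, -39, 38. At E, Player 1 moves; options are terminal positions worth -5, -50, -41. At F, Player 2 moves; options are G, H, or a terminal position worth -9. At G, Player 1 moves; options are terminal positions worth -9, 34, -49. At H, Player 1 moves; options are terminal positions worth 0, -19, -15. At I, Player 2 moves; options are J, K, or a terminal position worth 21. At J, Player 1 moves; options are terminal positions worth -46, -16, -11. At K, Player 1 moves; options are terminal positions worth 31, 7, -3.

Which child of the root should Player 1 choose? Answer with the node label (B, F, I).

C (Player 1): max(20, -39, -41) = 20
D (Player 1): max(46, -39, 38) = 46
E (Player 1): max(-5, -50, -41) = -5
B (Player 2): min(20, 46, -5) = -5
G (Player 1): max(-9, 34, -49) = 34
H (Player 1): max(0, -19, -15) = 0
F (Player 2): min(34, 0, -9) = -9
J (Player 1): max(-46, -16, -11) = -11
K (Player 1): max(31, 7, -3) = 31
I (Player 2): min(-11, 31, 21) = -11
Root (Player 1): max(-5, -9, -11) = -5
Player 1 picks the child with the highest value: B (value -5).

B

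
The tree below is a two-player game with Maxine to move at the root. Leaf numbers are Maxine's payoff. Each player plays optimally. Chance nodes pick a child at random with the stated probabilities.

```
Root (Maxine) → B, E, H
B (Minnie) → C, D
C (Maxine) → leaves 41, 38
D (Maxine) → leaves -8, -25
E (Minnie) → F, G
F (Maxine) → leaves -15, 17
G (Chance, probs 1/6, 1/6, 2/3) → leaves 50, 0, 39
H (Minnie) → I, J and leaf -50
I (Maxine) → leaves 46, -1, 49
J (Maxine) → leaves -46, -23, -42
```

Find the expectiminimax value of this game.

C (Maxine): max(41, 38) = 41
D (Maxine): max(-8, -25) = -8
B (Minnie): min(41, -8) = -8
F (Maxine): max(-15, 17) = 17
G (Chance): 1/6·50 + 1/6·0 + 2/3·39 = 34.33
E (Minnie): min(17, 34.33) = 17
I (Maxine): max(46, -1, 49) = 49
J (Maxine): max(-46, -23, -42) = -23
H (Minnie): min(49, -23, -50) = -50
Root (Maxine): max(-8, 17, -50) = 17

17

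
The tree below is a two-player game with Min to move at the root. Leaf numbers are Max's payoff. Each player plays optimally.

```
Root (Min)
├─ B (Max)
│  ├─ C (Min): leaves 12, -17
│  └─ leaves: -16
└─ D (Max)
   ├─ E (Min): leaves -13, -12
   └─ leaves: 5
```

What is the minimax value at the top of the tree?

-16

C (Min): min(12, -17) = -17
B (Max): max(-17, -16) = -16
E (Min): min(-13, -12) = -13
D (Max): max(-13, 5) = 5
Root (Min): min(-16, 5) = -16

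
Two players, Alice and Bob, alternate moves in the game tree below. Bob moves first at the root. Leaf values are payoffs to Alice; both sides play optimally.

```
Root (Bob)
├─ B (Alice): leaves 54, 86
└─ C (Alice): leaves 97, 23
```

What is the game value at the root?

86

B (Alice): max(54, 86) = 86
C (Alice): max(97, 23) = 97
Root (Bob): min(86, 97) = 86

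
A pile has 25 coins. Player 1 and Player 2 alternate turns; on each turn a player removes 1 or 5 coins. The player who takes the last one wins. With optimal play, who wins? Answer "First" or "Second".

Positions where the player to move wins (W) vs loses (L):
i:   0  1  2  3  4  5  6  7  8  9 10 11 12 13 14 15 16 17 18 19 20 21 22 23 24 25
     L  W  L  W  L  W  L  W  L  W  L  W  L  W  L  W  L  W  L  W  L  W  L  W  L  W
Position 25 is W, so the first player wins.

First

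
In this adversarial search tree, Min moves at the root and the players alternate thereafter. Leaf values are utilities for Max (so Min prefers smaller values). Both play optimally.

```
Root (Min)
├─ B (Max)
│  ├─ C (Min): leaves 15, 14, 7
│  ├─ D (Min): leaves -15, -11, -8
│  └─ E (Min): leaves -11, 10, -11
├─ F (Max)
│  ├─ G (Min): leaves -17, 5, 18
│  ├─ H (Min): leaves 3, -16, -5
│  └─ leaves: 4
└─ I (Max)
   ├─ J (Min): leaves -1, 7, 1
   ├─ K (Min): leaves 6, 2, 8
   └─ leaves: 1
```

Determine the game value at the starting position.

2

C (Min): min(15, 14, 7) = 7
D (Min): min(-15, -11, -8) = -15
E (Min): min(-11, 10, -11) = -11
B (Max): max(7, -15, -11) = 7
G (Min): min(-17, 5, 18) = -17
H (Min): min(3, -16, -5) = -16
F (Max): max(-17, -16, 4) = 4
J (Min): min(-1, 7, 1) = -1
K (Min): min(6, 2, 8) = 2
I (Max): max(-1, 2, 1) = 2
Root (Min): min(7, 4, 2) = 2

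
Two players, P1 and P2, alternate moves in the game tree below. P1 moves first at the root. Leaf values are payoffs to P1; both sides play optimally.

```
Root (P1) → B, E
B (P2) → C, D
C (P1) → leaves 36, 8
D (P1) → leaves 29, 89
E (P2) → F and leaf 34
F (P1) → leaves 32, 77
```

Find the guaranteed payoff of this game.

C (P1): max(36, 8) = 36
D (P1): max(29, 89) = 89
B (P2): min(36, 89) = 36
F (P1): max(32, 77) = 77
E (P2): min(77, 34) = 34
Root (P1): max(36, 34) = 36

36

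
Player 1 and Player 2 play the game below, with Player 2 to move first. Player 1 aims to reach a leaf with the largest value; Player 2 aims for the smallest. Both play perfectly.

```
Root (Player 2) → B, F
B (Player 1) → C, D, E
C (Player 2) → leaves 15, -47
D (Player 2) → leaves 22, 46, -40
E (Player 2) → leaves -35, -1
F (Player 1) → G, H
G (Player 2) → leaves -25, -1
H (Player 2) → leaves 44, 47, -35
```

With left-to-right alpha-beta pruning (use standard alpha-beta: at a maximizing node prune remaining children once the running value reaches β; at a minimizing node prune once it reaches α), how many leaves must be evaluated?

9

C [α=-∞,β=+∞]: v=-47
D [α=-47,β=+∞]: v=-40
E [α=-40,β=+∞]: v=-35
B [α=-∞,β=+∞]: v=-35
G [α=-∞,β=-35]: v=-25
F [α=-∞,β=-35]: v=-25 after child 1 ≥ β → β-cutoff, skip 1
Root [α=-∞,β=+∞]: v=-35
Leaves evaluated: 9 of 12.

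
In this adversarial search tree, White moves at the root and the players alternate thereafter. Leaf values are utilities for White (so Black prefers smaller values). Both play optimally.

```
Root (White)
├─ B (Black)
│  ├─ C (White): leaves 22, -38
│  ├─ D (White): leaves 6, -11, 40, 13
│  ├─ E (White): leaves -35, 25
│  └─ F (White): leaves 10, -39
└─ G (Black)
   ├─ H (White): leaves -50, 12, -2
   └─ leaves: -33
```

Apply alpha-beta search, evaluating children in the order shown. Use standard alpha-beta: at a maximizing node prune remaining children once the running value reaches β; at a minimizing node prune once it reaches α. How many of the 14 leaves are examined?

13

C [α=-∞,β=+∞]: v=22
D [α=-∞,β=22]: v=40 after child 3 ≥ β → β-cutoff, skip 1
E [α=-∞,β=22]: v=25
F [α=-∞,β=22]: v=10
B [α=-∞,β=+∞]: v=10
H [α=10,β=+∞]: v=12
G [α=10,β=+∞]: v=-33
Root [α=-∞,β=+∞]: v=10
Leaves evaluated: 13 of 14.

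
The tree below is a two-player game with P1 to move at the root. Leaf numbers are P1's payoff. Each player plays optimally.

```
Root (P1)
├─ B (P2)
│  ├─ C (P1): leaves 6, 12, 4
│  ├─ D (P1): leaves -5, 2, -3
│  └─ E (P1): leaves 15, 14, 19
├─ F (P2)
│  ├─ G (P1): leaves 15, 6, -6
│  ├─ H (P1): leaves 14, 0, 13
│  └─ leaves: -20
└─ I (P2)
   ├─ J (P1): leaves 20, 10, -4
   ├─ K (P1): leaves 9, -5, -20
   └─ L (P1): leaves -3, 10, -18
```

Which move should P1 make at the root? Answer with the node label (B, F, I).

C (P1): max(6, 12, 4) = 12
D (P1): max(-5, 2, -3) = 2
E (P1): max(15, 14, 19) = 19
B (P2): min(12, 2, 19) = 2
G (P1): max(15, 6, -6) = 15
H (P1): max(14, 0, 13) = 14
F (P2): min(15, 14, -20) = -20
J (P1): max(20, 10, -4) = 20
K (P1): max(9, -5, -20) = 9
L (P1): max(-3, 10, -18) = 10
I (P2): min(20, 9, 10) = 9
Root (P1): max(2, -20, 9) = 9
P1 picks the child with the highest value: I (value 9).

I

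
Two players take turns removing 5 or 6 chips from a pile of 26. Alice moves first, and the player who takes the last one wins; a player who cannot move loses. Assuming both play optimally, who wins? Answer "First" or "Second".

W/L table (W = player to move can force a win):
i:   0  1  2  3  4  5  6  7  8  9 10 11 12 13 14 15 16 17 18 19 20 21 22 23 24 25 26
     L  L  L  L  L  W  W  W  W  W  W  L  L  L  L  L  W  W  W  W  W  W  L  L  L  L  L
Position 26 is L, so the second player wins.

Second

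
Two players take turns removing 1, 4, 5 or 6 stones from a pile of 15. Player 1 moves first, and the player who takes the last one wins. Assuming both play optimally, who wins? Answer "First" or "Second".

First

Positions where the player to move wins (W) vs loses (L):
i:   0  1  2  3  4  5  6  7  8  9 10 11 12 13 14 15
     L  W  L  W  W  W  W  W  W  L  W  L  W  W  W  W
Position 15 is W, so the first player wins.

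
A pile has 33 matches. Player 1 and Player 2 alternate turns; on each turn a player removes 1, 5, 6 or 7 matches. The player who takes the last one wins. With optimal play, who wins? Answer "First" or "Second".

First

Positions where the player to move wins (W) vs loses (L):
i:   0  1  2  3  4  5  6  7  8  9 10 11 12 13 14 15 16 17 18 19 20 21 22 23 24 25 26 27 28 29 30 31 32 33
     L  W  L  W  L  W  W  W  W  W  W  W  L  W  L  W  L  W  W  W  W  W  W  W  L  W  L  W  L  W  W  W  W  W
Position 33 is W, so the first player wins.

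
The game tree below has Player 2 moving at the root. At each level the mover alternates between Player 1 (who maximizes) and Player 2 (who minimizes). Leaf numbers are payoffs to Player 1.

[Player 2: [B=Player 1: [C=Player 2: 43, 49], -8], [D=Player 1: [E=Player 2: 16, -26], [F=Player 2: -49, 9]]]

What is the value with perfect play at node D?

E: min(16, -26) = -26
F: min(-49, 9) = -49
D: max(-26, -49) = -26

-26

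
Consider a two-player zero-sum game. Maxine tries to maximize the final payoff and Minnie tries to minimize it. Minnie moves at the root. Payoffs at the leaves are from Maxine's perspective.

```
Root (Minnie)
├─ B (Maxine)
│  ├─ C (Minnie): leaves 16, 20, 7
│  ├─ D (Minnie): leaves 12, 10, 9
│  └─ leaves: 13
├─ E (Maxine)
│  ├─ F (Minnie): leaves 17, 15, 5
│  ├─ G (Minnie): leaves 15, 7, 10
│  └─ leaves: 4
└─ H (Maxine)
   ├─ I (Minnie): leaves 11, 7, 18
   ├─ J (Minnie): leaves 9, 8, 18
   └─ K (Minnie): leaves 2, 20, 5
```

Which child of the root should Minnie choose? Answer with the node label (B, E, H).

E

C (Minnie): min(16, 20, 7) = 7
D (Minnie): min(12, 10, 9) = 9
B (Maxine): max(7, 9, 13) = 13
F (Minnie): min(17, 15, 5) = 5
G (Minnie): min(15, 7, 10) = 7
E (Maxine): max(5, 7, 4) = 7
I (Minnie): min(11, 7, 18) = 7
J (Minnie): min(9, 8, 18) = 8
K (Minnie): min(2, 20, 5) = 2
H (Maxine): max(7, 8, 2) = 8
Root (Minnie): min(13, 7, 8) = 7
Minnie picks the child with the lowest value: E (value 7).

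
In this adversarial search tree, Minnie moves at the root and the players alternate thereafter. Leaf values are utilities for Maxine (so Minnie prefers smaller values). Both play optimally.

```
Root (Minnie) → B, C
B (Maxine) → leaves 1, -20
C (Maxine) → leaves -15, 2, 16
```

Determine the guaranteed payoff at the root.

B (Maxine): max(1, -20) = 1
C (Maxine): max(-15, 2, 16) = 16
Root (Minnie): min(1, 16) = 1

1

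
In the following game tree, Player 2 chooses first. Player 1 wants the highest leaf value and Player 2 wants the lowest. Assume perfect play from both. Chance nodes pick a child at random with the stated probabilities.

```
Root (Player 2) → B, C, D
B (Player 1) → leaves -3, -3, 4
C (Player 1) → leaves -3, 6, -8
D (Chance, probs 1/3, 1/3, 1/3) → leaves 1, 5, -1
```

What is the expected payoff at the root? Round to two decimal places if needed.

1.67

B (Player 1): max(-3, -3, 4) = 4
C (Player 1): max(-3, 6, -8) = 6
D (Chance): 1/3·1 + 1/3·5 + 1/3·-1 = 1.67
Root (Player 2): min(4, 6, 1.67) = 1.67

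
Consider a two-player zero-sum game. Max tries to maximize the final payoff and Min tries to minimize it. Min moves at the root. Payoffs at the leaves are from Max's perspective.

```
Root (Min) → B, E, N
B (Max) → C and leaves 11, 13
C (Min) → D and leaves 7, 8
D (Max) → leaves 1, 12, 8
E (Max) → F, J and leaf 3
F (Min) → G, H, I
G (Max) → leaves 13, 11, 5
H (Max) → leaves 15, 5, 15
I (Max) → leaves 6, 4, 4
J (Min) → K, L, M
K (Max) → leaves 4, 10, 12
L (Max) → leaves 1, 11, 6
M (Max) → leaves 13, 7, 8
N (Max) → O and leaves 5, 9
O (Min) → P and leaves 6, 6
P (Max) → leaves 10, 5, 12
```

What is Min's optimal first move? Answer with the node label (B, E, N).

D (Max): max(1, 12, 8) = 12
C (Min): min(12, 7, 8) = 7
B (Max): max(7, 11, 13) = 13
G (Max): max(13, 11, 5) = 13
H (Max): max(15, 5, 15) = 15
I (Max): max(6, 4, 4) = 6
F (Min): min(13, 15, 6) = 6
K (Max): max(4, 10, 12) = 12
L (Max): max(1, 11, 6) = 11
M (Max): max(13, 7, 8) = 13
J (Min): min(12, 11, 13) = 11
E (Max): max(6, 11, 3) = 11
P (Max): max(10, 5, 12) = 12
O (Min): min(12, 6, 6) = 6
N (Max): max(6, 5, 9) = 9
Root (Min): min(13, 11, 9) = 9
Min picks the child with the lowest value: N (value 9).

N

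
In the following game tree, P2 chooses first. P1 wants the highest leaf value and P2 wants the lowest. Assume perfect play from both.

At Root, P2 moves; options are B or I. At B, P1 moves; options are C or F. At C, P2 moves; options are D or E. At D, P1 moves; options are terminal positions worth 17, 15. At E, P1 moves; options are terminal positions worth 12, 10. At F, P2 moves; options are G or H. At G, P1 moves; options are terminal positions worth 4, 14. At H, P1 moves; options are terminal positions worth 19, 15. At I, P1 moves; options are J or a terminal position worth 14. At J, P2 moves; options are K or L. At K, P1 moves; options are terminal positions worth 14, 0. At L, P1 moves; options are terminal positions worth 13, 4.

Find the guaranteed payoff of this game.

14

D (P1): max(17, 15) = 17
E (P1): max(12, 10) = 12
C (P2): min(17, 12) = 12
G (P1): max(4, 14) = 14
H (P1): max(19, 15) = 19
F (P2): min(14, 19) = 14
B (P1): max(12, 14) = 14
K (P1): max(14, 0) = 14
L (P1): max(13, 4) = 13
J (P2): min(14, 13) = 13
I (P1): max(13, 14) = 14
Root (P2): min(14, 14) = 14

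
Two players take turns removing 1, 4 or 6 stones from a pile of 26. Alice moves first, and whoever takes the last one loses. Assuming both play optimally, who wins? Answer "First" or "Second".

Second

i:   0  1  2  3  4  5  6  7  8  9 10 11 12 13 14 15 16 17 18 19 20 21 22 23 24 25 26
     W  L  W  L  W  W  L  W  L  W  W  L  W  L  W  W  L  W  L  W  W  L  W  L  W  W  L
Position 26 is L, so the second player wins.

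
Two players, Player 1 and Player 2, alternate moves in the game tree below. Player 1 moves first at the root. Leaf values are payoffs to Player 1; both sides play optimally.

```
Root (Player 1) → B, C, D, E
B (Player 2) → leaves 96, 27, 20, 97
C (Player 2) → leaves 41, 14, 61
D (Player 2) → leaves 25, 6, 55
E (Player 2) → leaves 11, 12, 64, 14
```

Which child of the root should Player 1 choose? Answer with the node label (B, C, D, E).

B (Player 2): min(96, 27, 20, 97) = 20
C (Player 2): min(41, 14, 61) = 14
D (Player 2): min(25, 6, 55) = 6
E (Player 2): min(11, 12, 64, 14) = 11
Root (Player 1): max(20, 14, 6, 11) = 20
Player 1 picks the child with the highest value: B (value 20).

B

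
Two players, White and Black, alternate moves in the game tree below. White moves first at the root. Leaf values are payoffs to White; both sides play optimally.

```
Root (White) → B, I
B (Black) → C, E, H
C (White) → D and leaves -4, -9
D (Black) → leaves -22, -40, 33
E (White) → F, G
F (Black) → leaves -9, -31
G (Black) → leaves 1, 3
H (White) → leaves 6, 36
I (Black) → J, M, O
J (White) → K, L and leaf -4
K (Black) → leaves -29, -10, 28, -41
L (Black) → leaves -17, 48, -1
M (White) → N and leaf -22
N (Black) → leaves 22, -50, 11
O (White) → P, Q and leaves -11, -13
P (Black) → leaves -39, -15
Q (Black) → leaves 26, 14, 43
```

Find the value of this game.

D (Black): min(-22, -40, 33) = -40
C (White): max(-40, -4, -9) = -4
F (Black): min(-9, -31) = -31
G (Black): min(1, 3) = 1
E (White): max(-31, 1) = 1
H (White): max(6, 36) = 36
B (Black): min(-4, 1, 36) = -4
K (Black): min(-29, -10, 28, -41) = -41
L (Black): min(-17, 48, -1) = -17
J (White): max(-41, -17, -4) = -4
N (Black): min(22, -50, 11) = -50
M (White): max(-50, -22) = -22
P (Black): min(-39, -15) = -39
Q (Black): min(26, 14, 43) = 14
O (White): max(-39, 14, -11, -13) = 14
I (Black): min(-4, -22, 14) = -22
Root (White): max(-4, -22) = -4

-4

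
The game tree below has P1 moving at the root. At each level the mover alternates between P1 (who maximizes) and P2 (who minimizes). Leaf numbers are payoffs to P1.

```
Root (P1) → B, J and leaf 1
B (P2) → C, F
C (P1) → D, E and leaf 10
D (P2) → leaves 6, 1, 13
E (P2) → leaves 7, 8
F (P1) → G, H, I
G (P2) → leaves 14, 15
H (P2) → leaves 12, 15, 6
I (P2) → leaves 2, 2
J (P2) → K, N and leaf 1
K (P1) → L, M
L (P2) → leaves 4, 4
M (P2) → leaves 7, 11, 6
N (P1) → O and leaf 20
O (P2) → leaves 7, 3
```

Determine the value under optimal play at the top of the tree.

10

D (P2): min(6, 1, 13) = 1
E (P2): min(7, 8) = 7
C (P1): max(1, 7, 10) = 10
G (P2): min(14, 15) = 14
H (P2): min(12, 15, 6) = 6
I (P2): min(2, 2) = 2
F (P1): max(14, 6, 2) = 14
B (P2): min(10, 14) = 10
L (P2): min(4, 4) = 4
M (P2): min(7, 11, 6) = 6
K (P1): max(4, 6) = 6
O (P2): min(7, 3) = 3
N (P1): max(3, 20) = 20
J (P2): min(6, 20, 1) = 1
Root (P1): max(10, 1, 1) = 10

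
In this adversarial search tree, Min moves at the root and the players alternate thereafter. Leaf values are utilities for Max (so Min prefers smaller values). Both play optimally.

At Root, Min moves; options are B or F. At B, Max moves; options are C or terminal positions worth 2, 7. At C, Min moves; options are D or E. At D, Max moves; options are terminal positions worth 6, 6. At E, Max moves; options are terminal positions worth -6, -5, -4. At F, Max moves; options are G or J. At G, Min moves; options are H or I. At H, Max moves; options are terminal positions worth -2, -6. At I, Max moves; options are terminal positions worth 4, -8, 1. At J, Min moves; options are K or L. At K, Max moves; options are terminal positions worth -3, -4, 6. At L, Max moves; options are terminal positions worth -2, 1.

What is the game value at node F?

H: max(-2, -6) = -2
I: max(4, -8, 1) = 4
G: min(-2, 4) = -2
K: max(-3, -4, 6) = 6
L: max(-2, 1) = 1
J: min(6, 1) = 1
F: max(-2, 1) = 1

1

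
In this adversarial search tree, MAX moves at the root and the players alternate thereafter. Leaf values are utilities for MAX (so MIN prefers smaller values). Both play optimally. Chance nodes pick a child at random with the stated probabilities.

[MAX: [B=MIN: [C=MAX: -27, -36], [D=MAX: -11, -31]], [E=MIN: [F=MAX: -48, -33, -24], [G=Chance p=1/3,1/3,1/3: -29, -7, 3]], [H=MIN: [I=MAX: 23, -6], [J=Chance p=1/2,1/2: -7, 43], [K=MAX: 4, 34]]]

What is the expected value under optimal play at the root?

18

C (MAX): max(-27, -36) = -27
D (MAX): max(-11, -31) = -11
B (MIN): min(-27, -11) = -27
F (MAX): max(-48, -33, -24) = -24
G (Chance): 1/3·-29 + 1/3·-7 + 1/3·3 = -11
E (MIN): min(-24, -11) = -24
I (MAX): max(23, -6) = 23
J (Chance): 1/2·-7 + 1/2·43 = 18
K (MAX): max(4, 34) = 34
H (MIN): min(23, 18, 34) = 18
Root (MAX): max(-27, -24, 18) = 18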